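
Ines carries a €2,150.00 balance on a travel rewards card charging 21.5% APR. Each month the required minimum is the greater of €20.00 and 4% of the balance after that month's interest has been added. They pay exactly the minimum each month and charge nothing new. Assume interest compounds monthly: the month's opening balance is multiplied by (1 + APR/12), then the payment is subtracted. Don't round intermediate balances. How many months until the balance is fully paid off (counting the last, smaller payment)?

97 months

Monthly rate r = 21.5%/12 = 1.79167% = 0.0179167.
While 4% of the post-interest balance exceeds €20.00, each month B ← (B·(1+r))·(1 − 0.04), i.e. B shrinks by the factor (1+r)·0.96 = 0.9772.
This holds for months 1–65. Entering month 66 the balance is €480.13; 4% of the post-interest balance is now below €20.00, so the flat €20.00 minimum applies from here.
From month 66 a fixed €20.00 at rate r clears €480.13 in 32 more payments. Total: 65 + 32 = 97 months.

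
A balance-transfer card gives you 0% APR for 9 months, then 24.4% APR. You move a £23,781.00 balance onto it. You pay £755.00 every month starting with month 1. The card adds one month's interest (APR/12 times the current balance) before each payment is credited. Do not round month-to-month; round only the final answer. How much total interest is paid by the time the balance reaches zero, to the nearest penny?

Promo months 1–9 at r₀ = 0%/12 = 0; months 10+ at r₁ = 24.4%/12 = 0.0203333.
After month 9 (no interest yet): B = £23,781.00 − 9·£755.00 = £16,986.00.
Then at r₁ with £755.00/mo: n₂ = −ln(1 − r₁·B/P)/ln(1+r₁) ≈ 30.38 → 31 more payments.
Total paid = 39·£755.00 + £287.28 = £29,732.28; interest = £29,732.28 − £23,781.00 = £5,951.28.

£5,951.28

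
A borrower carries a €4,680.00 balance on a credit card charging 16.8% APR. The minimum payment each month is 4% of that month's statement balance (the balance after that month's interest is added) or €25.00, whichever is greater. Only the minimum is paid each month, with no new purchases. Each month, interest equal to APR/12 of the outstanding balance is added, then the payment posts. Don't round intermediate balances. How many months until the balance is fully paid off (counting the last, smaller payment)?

106 months

Monthly rate r = 16.8%/12 = 1.4% = 0.014.
While 4% of the post-interest balance exceeds €25.00, each month B ← (B·(1+r))·(1 − 0.04), i.e. B shrinks by the factor (1+r)·0.96 = 0.97344.
This holds for months 1–76. Entering month 77 the balance is €604.98; 4% of the post-interest balance is now below €25.00, so the flat €25.00 minimum applies from here.
From month 77 a fixed €25.00 at rate r clears €604.98 in 30 more payments. Total: 76 + 30 = 106 months.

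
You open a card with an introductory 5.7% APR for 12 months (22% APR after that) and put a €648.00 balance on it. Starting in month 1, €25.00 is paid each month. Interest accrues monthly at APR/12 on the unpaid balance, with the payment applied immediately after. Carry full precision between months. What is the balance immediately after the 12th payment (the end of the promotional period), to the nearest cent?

Promo months 1–12 at r₀ = 5.7%/12 = 0.00475; months 13+ at r₁ = 22%/12 = 0.0183333.
After month 12: iterate B ← B·(1+r₀) − €25.00 for 12 months → €377.95.

€377.95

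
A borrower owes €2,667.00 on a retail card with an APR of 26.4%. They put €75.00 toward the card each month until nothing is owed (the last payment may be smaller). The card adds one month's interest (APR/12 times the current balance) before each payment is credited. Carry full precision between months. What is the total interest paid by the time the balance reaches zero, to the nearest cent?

€2,587.96

Monthly rate r = 26.4%/12 = 2.2% = 0.022.
Payoff takes n = ⌈−ln(1 − rB₀/P)/ln(1+r)⌉ = ⌈70.065⌉ = 71 payments; the last is €4.96.
Total paid = 70·€75.00 + €4.96 = €5,254.96.
Total interest = total paid − principal = €5,254.96 − €2,667.00 = €2,587.96.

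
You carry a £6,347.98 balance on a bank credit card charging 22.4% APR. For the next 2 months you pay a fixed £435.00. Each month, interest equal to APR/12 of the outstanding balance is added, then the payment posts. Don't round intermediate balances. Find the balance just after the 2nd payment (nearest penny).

£5,709.06

Monthly rate r = 22.4%/12 = 1.86667% = 0.0186667.
Each month: B ← B·(1+r) − £435.00.
Month 1: interest £118.50; balance after payment £6,031.48.
Month 2: interest £112.59; balance after payment £5,709.06.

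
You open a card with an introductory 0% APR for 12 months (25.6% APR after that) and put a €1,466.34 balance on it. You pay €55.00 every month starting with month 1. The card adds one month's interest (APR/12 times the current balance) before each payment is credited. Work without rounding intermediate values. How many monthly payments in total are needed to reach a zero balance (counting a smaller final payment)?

Promo months 1–12 at r₀ = 0%/12 = 0; months 13+ at r₁ = 25.6%/12 = 0.0213333.
After month 12 (no interest yet): B = €1,466.34 − 12·€55.00 = €806.34.
Then at r₁ with €55.00/mo: n₂ = −ln(1 − r₁·B/P)/ln(1+r₁) ≈ 17.77 → 18 more payments.

30 payments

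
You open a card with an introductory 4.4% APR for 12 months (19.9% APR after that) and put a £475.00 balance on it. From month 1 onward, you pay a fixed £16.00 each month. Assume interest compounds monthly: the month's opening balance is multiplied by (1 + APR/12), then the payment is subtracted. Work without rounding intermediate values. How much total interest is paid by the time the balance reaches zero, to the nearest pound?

£80

Promo months 1–12 at r₀ = 4.4%/12 = 0.00366667; months 13+ at r₁ = 19.9%/12 = 0.0165833.
After month 12: iterate B ← B·(1+r₀) − £16.00 for 12 months → £300.41.
Then at r₁ with £16.00/mo: n₂ = −ln(1 − r₁·B/P)/ln(1+r₁) ≈ 22.68 → 23 more payments.
Total paid = 34·£16.00 + £10.92 = £554.92; interest = £554.92 − £475.00 = £79.92.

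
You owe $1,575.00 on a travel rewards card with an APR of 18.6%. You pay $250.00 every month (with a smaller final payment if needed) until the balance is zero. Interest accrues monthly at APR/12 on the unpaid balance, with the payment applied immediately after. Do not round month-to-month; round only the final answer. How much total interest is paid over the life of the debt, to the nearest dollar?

$96

Monthly rate r = 18.6%/12 = 1.55% = 0.0155.
Payoff takes n = ⌈−ln(1 − rB₀/P)/ln(1+r)⌉ = ⌈6.680⌉ = 7 payments; the last is $170.53.
Total paid = 6·$250.00 + $170.53 = $1,670.53.
Total interest = total paid − principal = $1,670.53 − $1,575.00 = $95.53.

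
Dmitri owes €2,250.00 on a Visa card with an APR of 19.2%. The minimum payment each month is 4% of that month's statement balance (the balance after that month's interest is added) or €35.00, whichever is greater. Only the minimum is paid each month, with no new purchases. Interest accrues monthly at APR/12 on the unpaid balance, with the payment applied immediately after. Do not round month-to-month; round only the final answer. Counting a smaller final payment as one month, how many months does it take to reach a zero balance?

71 months

Monthly rate r = 19.2%/12 = 1.6% = 0.016.
While 4% of the post-interest balance exceeds €35.00, each month B ← (B·(1+r))·(1 − 0.04), i.e. B shrinks by the factor (1+r)·0.96 = 0.97536.
This holds for months 1–39. Entering month 40 the balance is €850.38; 4% of the post-interest balance is now below €35.00, so the flat €35.00 minimum applies from here.
From month 40 a fixed €35.00 at rate r clears €850.38 in 32 more payments. Total: 39 + 32 = 71 months.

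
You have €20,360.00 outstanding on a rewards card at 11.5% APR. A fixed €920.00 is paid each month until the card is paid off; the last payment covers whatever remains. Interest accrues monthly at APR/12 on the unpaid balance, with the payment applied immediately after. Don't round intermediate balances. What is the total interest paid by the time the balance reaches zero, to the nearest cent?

€2,632.35

Monthly rate r = 11.5%/12 = 0.958333% = 0.00958333.
Payoff takes n = ⌈−ln(1 − rB₀/P)/ln(1+r)⌉ = ⌈24.992⌉ = 25 payments; the last is €912.35.
Total paid = 24·€920.00 + €912.35 = €22,992.35.
Total interest = total paid − principal = €22,992.35 − €20,360.00 = €2,632.35.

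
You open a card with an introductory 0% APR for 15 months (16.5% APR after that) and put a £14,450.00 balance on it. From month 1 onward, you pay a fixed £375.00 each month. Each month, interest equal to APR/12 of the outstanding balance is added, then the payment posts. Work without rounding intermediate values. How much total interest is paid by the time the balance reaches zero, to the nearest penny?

£1,910.90

Promo months 1–15 at r₀ = 0%/12 = 0; months 16+ at r₁ = 16.5%/12 = 0.01375.
After month 15 (no interest yet): B = £14,450.00 − 15·£375.00 = £8,825.00.
Then at r₁ with £375.00/mo: n₂ = −ln(1 − r₁·B/P)/ln(1+r₁) ≈ 28.63 → 29 more payments.
Total paid = 43·£375.00 + £235.90 = £16,360.90; interest = £16,360.90 − £14,450.00 = £1,910.90.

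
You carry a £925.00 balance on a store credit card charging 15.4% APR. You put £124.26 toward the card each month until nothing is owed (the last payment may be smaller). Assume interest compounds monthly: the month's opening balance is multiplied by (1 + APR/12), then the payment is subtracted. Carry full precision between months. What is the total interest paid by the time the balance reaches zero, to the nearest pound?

£54

Monthly rate r = 15.4%/12 = 1.28333% = 0.0128333.
Payoff takes n = ⌈−ln(1 − rB₀/P)/ln(1+r)⌉ = ⌈7.874⌉ = 8 payments; the last is £108.71.
Total paid = 7·£124.26 + £108.71 = £978.53.
Total interest = total paid − principal = £978.53 − £925.00 = £53.53.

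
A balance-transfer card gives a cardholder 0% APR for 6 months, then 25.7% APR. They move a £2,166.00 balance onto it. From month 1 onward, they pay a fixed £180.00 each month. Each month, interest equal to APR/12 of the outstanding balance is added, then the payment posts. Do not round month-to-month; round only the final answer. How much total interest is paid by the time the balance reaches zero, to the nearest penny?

Promo months 1–6 at r₀ = 0%/12 = 0; months 7+ at r₁ = 25.7%/12 = 0.0214167.
After month 6 (no interest yet): B = £2,166.00 − 6·£180.00 = £1,086.00.
Then at r₁ with £180.00/mo: n₂ = −ln(1 − r₁·B/P)/ln(1+r₁) ≈ 6.53 → 7 more payments.
Total paid = 12·£180.00 + £95.74 = £2,255.74; interest = £2,255.74 − £2,166.00 = £89.74.

£89.74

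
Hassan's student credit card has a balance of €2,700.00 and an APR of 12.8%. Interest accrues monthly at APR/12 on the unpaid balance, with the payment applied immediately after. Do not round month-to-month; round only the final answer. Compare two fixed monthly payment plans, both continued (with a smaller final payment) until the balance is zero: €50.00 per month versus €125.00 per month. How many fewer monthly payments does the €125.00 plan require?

56 fewer payments

Monthly rate r = 12.8%/12 = 1.06667% = 0.0106667.
At €50.00/mo: n = ⌈−ln(1 − rB₀/P)/ln(1+r)⌉ = 81 payments (last €43.42); total interest = total paid − €2,700.00 = €1,343.42.
At €125.00/mo: 25 payments (last €85.44); total interest €385.44.
Payments saved = 81 − 25 = 56.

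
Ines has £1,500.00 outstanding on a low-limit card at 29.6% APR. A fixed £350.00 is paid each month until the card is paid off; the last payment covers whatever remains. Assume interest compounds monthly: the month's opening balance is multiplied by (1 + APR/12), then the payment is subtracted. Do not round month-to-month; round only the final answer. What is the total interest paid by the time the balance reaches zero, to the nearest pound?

Monthly rate r = 29.6%/12 = 2.46667% = 0.0246667.
Payoff takes n = ⌈−ln(1 − rB₀/P)/ln(1+r)⌉ = ⌈4.585⌉ = 5 payments; the last is £205.87.
Total paid = 4·£350.00 + £205.87 = £1,605.87.
Total interest = total paid − principal = £1,605.87 − £1,500.00 = £105.87.

£106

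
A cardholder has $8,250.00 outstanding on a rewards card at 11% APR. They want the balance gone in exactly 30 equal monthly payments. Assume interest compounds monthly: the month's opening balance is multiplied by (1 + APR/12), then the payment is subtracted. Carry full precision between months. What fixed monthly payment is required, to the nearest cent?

Monthly rate r = 11%/12 = 0.916667% = 0.00916667.
Level-payment amortization: P = B₀·r / (1 − (1+r)^(−n)) = 8250.00·0.00916667 / (1 − 1.00917^(−30)).
Denominator 1 − (1+r)^(−30) = 0.239475714.
P = 75.625 / 0.239475714 ≈ 315.79.

$315.79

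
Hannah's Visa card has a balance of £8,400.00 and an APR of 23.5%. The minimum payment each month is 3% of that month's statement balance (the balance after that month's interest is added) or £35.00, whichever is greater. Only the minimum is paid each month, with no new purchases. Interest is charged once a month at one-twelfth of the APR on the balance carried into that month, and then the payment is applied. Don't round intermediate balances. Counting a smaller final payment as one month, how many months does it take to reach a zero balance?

233 months

Monthly rate r = 23.5%/12 = 1.95833% = 0.0195833.
While 3% of the post-interest balance exceeds £35.00, each month B ← (B·(1+r))·(1 − 0.03), i.e. B shrinks by the factor (1+r)·0.97 = 0.989.
This holds for months 1–181. Entering month 182 the balance is £1,133.64; 3% of the post-interest balance is now below £35.00, so the flat £35.00 minimum applies from here.
From month 182 a fixed £35.00 at rate r clears £1,133.64 in 52 more payments. Total: 181 + 52 = 233 months.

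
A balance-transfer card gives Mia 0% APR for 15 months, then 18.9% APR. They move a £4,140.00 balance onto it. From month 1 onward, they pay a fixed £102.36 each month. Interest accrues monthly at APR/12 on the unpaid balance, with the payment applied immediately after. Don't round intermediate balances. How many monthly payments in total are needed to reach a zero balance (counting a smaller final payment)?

Promo months 1–15 at r₀ = 0%/12 = 0; months 16+ at r₁ = 18.9%/12 = 0.01575.
After month 15 (no interest yet): B = £4,140.00 − 15·£102.36 = £2,604.60.
Then at r₁ with £102.36/mo: n₂ = −ln(1 − r₁·B/P)/ln(1+r₁) ≈ 32.77 → 33 more payments.

48 payments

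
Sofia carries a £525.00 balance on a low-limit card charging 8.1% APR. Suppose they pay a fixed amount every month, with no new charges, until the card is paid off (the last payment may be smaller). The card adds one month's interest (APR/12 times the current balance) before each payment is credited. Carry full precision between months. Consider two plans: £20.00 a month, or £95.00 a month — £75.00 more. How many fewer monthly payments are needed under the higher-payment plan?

23 fewer payments

Monthly rate r = 8.1%/12 = 0.675% = 0.00675.
At £20.00/mo: n = ⌈−ln(1 − rB₀/P)/ln(1+r)⌉ = 29 payments (last £19.81); total interest = total paid − £525.00 = £54.81.
At £95.00/mo: 6 payments (last £61.92); total interest £11.92.
Payments saved = 29 − 6 = 23.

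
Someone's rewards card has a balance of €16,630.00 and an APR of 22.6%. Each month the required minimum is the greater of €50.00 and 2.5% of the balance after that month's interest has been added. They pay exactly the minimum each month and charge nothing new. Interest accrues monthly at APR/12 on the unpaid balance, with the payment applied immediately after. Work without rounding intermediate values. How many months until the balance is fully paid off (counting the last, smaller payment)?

Monthly rate r = 22.6%/12 = 1.88333% = 0.0188333.
While 2.5% of the post-interest balance exceeds €50.00, each month B ← (B·(1+r))·(1 − 0.025), i.e. B shrinks by the factor (1+r)·0.975 = 0.99336.
This holds for months 1–321. Entering month 322 the balance is €1,961.03; 2.5% of the post-interest balance is now below €50.00, so the flat €50.00 minimum applies from here.
From month 322 a fixed €50.00 at rate r clears €1,961.03 in 72 more payments. Total: 321 + 72 = 393 months.

393 months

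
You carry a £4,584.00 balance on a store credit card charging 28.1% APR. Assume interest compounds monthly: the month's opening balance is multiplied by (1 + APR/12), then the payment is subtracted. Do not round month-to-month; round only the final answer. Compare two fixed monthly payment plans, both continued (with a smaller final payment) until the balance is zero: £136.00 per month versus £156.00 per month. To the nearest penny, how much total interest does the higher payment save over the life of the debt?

Monthly rate r = 28.1%/12 = 2.34167% = 0.0234167.
At £136.00/mo: n = ⌈−ln(1 − rB₀/P)/ln(1+r)⌉ = 68 payments (last £37.88); total interest = total paid − £4,584.00 = £4,565.88.
At £156.00/mo: 51 payments (last £52.33); total interest £3,268.33.
Interest saved = £4,565.88 − £3,268.33 = £1,297.55.

£1,297.55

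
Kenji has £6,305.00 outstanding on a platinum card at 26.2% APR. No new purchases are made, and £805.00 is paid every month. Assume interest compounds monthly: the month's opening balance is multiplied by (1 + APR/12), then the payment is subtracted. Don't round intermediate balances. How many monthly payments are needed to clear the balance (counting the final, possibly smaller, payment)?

Monthly rate r = 26.2%/12 = 2.18333% = 0.0218333.
Recurrence: B ← B·(1+r) − £805.00.
Month 1: interest £137.66; balance after payment £5,637.66.
Month 2: interest £123.09; balance after payment £4,955.75.
Closed form: n = −ln(1 − rB₀/P)/ln(1+r) = −ln(0.82899)/ln(1.02183) ≈ 8.683, so the balance reaches zero during payment 9.

9 months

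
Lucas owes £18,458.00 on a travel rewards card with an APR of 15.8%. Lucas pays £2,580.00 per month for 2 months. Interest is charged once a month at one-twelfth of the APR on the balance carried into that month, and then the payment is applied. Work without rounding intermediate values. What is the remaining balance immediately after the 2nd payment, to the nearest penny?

£13,753.29

Monthly rate r = 15.8%/12 = 1.31667% = 0.0131667.
Each month: B ← B·(1+r) − £2,580.00.
Month 1: interest £243.03; balance after payment £16,121.03.
Month 2: interest £212.26; balance after payment £13,753.29.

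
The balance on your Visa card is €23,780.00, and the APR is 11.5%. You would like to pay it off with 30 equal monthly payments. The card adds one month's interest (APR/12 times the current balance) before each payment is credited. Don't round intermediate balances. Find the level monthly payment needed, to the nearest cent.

Monthly rate r = 11.5%/12 = 0.958333% = 0.00958333.
Level-payment amortization: P = B₀·r / (1 − (1+r)^(−n)) = 23780.00·0.00958333 / (1 − 1.00958^(−30)).
Denominator 1 − (1+r)^(−30) = 0.248835894.
P = 227.892 / 0.248835894 ≈ 915.83.

€915.83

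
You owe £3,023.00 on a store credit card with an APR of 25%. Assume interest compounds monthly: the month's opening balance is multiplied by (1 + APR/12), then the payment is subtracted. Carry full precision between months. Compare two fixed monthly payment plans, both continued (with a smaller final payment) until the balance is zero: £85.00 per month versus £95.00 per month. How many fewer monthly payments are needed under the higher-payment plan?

13 fewer payments

Monthly rate r = 25%/12 = 2.08333% = 0.0208333.
At £85.00/mo: n = ⌈−ln(1 − rB₀/P)/ln(1+r)⌉ = 66 payments (last £43.13); total interest = total paid − £3,023.00 = £2,545.13.
At £95.00/mo: 53 payments (last £70.62); total interest £1,987.62.
Payments saved = 66 − 53 = 13.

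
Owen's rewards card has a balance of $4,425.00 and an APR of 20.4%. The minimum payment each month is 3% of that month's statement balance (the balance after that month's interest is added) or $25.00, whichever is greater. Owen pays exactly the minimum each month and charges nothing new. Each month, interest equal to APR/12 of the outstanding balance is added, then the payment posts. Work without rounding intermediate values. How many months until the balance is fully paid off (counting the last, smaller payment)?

Monthly rate r = 20.4%/12 = 1.7% = 0.017.
While 3% of the post-interest balance exceeds $25.00, each month B ← (B·(1+r))·(1 − 0.03), i.e. B shrinks by the factor (1+r)·0.97 = 0.98649.
This holds for months 1–124. Entering month 125 the balance is $819.23; 3% of the post-interest balance is now below $25.00, so the flat $25.00 minimum applies from here.
From month 125 a fixed $25.00 at rate r clears $819.23 in 49 more payments. Total: 124 + 49 = 173 months.

173 months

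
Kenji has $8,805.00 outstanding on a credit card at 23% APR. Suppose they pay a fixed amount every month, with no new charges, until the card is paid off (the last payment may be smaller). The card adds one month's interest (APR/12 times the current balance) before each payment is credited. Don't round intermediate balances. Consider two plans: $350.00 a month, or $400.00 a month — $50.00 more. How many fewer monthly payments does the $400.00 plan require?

6 fewer payments

Monthly rate r = 23%/12 = 1.91667% = 0.0191667.
At $350.00/mo: n = ⌈−ln(1 − rB₀/P)/ln(1+r)⌉ = 35 payments (last $233.48); total interest = total paid − $8,805.00 = $3,328.48.
At $400.00/mo: 29 payments (last $346.62); total interest $2,741.62.
Payments saved = 35 − 29 = 6.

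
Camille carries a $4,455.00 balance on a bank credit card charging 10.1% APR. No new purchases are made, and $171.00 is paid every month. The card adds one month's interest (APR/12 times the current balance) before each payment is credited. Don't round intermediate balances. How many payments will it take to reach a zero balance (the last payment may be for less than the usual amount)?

Monthly rate r = 10.1%/12 = 0.841667% = 0.00841667.
Recurrence: B ← B·(1+r) − $171.00.
Month 1: interest $37.50; balance after payment $4,321.50.
Month 2: interest $36.37; balance after payment $4,186.87.
Closed form: n = −ln(1 − rB₀/P)/ln(1+r) = −ln(0.78072)/ln(1.00842) ≈ 29.534, so the balance reaches zero during payment 30.

30 payments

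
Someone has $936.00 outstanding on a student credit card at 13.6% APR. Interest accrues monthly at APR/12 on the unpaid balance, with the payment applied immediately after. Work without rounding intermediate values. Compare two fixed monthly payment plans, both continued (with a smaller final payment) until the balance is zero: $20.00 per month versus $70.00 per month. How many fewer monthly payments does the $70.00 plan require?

Monthly rate r = 13.6%/12 = 1.13333% = 0.0113333.
At $20.00/mo: n = ⌈−ln(1 − rB₀/P)/ln(1+r)⌉ = 68 payments (last $1.45); total interest = total paid − $936.00 = $405.45.
At $70.00/mo: 15 payments (last $40.85); total interest $84.85.
Payments saved = 68 − 15 = 53.

53 fewer payments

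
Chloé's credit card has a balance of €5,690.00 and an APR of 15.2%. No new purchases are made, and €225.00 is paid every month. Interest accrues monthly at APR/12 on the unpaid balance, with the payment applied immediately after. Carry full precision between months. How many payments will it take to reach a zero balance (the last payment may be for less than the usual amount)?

Monthly rate r = 15.2%/12 = 1.26667% = 0.0126667.
Recurrence: B ← B·(1+r) − €225.00.
Month 1: interest €72.07; balance after payment €5,537.07.
Month 2: interest €70.14; balance after payment €5,382.21.
Closed form: n = −ln(1 − rB₀/P)/ln(1+r) = −ln(0.67967)/ln(1.01267) ≈ 30.678, so the balance reaches zero during payment 31.

31 months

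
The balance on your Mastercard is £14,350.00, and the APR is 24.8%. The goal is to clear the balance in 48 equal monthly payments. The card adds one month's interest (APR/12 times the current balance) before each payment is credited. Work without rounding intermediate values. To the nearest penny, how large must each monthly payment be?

£474.21

Monthly rate r = 24.8%/12 = 2.06667% = 0.0206667.
Level-payment amortization: P = B₀·r / (1 − (1+r)^(−n)) = 14350.00·0.0206667 / (1 − 1.02067^(−48)).
Denominator 1 − (1+r)^(−48) = 0.625396974.
P = 296.567 / 0.625396974 ≈ 474.21.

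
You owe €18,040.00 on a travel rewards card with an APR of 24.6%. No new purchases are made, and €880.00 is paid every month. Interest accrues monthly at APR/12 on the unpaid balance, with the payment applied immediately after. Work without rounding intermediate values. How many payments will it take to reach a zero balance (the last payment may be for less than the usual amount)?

Monthly rate r = 24.6%/12 = 2.05% = 0.0205.
Recurrence: B ← B·(1+r) − €880.00.
Month 1: interest €369.82; balance after payment €17,529.82.
Month 2: interest €359.36; balance after payment €17,009.18.
Closed form: n = −ln(1 − rB₀/P)/ln(1+r) = −ln(0.57975)/ln(1.0205) ≈ 26.865, so the balance reaches zero during payment 27.

27 payments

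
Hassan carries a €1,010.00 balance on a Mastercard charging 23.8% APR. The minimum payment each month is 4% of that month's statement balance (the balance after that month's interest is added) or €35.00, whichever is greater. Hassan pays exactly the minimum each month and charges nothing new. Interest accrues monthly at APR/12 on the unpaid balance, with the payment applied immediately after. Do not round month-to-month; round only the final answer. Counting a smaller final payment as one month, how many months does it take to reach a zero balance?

Monthly rate r = 23.8%/12 = 1.98333% = 0.0198333.
While 4% of the post-interest balance exceeds €35.00, each month B ← (B·(1+r))·(1 − 0.04), i.e. B shrinks by the factor (1+r)·0.96 = 0.97904.
This holds for months 1–8. Entering month 9 the balance is €852.56; 4% of the post-interest balance is now below €35.00, so the flat €35.00 minimum applies from here.
From month 9 a fixed €35.00 at rate r clears €852.56 in 34 more payments. Total: 8 + 34 = 42 months.

42 months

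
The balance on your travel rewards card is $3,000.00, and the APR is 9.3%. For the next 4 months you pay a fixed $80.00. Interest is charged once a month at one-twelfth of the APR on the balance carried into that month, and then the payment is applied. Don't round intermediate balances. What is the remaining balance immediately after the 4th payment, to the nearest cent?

Monthly rate r = 9.3%/12 = 0.775% = 0.00775.
Each month: B ← B·(1+r) − $80.00.
Month 1: interest $23.25; balance after payment $2,943.25.
Month 2: interest $22.81; balance after payment $2,886.06.
Month 3: interest $22.37; balance after payment $2,828.43.
Month 4: interest $21.92; balance after payment $2,770.35.

$2,770.35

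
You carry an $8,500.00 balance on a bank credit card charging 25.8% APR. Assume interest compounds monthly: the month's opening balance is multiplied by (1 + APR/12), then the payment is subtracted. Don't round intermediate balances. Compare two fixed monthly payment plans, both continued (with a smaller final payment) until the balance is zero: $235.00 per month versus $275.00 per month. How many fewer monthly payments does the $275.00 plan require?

19 fewer payments

Monthly rate r = 25.8%/12 = 2.15% = 0.0215.
At $235.00/mo: n = ⌈−ln(1 − rB₀/P)/ln(1+r)⌉ = 71 payments (last $160.69); total interest = total paid − $8,500.00 = $8,110.69.
At $275.00/mo: 52 payments (last $96.20); total interest $5,621.20.
Payments saved = 71 − 52 = 19.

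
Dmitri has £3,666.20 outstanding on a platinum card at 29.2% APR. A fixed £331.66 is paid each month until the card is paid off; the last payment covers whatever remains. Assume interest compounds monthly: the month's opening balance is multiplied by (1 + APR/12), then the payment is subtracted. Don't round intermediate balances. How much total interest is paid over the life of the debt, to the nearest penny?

£656.16

Monthly rate r = 29.2%/12 = 2.43333% = 0.0243333.
Payoff takes n = ⌈−ln(1 − rB₀/P)/ln(1+r)⌉ = ⌈13.032⌉ = 14 payments; the last is £10.78.
Total paid = 13·£331.66 + £10.78 = £4,322.36.
Total interest = total paid − principal = £4,322.36 − £3,666.20 = £656.16.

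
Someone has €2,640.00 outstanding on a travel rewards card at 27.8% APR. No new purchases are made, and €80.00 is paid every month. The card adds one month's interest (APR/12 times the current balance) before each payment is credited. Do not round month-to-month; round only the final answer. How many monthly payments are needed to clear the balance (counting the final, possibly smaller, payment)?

Monthly rate r = 27.8%/12 = 2.31667% = 0.0231667.
Recurrence: B ← B·(1+r) − €80.00.
Month 1: interest €61.16; balance after payment €2,621.16.
Month 2: interest €60.72; balance after payment €2,601.88.
Closed form: n = −ln(1 − rB₀/P)/ln(1+r) = −ln(0.2355)/ln(1.02317) ≈ 63.139, so the balance reaches zero during payment 64.

64 payments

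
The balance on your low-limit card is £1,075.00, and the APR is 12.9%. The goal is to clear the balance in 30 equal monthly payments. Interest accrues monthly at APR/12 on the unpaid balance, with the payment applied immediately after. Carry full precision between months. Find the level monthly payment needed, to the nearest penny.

£42.11

Monthly rate r = 12.9%/12 = 1.075% = 0.01075.
Level-payment amortization: P = B₀·r / (1 − (1+r)^(−n)) = 1075.00·0.01075 / (1 − 1.01075^(−30)).
Denominator 1 − (1+r)^(−30) = 0.27441633.
P = 11.5563 / 0.27441633 ≈ 42.11.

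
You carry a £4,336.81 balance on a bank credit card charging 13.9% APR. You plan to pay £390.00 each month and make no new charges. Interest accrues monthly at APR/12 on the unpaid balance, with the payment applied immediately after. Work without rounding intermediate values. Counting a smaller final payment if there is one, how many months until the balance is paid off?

12 months

Monthly rate r = 13.9%/12 = 1.15833% = 0.0115833.
Recurrence: B ← B·(1+r) − £390.00.
Month 1: interest £50.23; balance after payment £3,997.04.
Month 2: interest £46.30; balance after payment £3,653.34.
Closed form: n = −ln(1 − rB₀/P)/ln(1+r) = −ln(0.87119)/ln(1.01158) ≈ 11.973, so the balance reaches zero during payment 12.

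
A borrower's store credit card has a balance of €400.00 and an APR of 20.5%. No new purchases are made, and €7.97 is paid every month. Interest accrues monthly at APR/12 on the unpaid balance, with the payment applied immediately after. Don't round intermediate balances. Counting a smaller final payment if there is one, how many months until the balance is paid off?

Monthly rate r = 20.5%/12 = 1.70833% = 0.0170833.
Recurrence: B ← B·(1+r) − €7.97.
Month 1: interest €6.83; balance after payment €398.86.
Month 2: interest €6.81; balance after payment €397.71.
Closed form: n = −ln(1 − rB₀/P)/ln(1+r) = −ln(0.14262)/ln(1.01708) ≈ 114.976, so the balance reaches zero during payment 115.

115 payments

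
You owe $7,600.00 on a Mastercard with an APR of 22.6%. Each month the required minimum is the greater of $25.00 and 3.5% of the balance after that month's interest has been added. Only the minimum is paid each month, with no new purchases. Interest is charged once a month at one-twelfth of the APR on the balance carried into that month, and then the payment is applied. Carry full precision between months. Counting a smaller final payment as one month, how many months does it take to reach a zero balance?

Monthly rate r = 22.6%/12 = 1.88333% = 0.0188333.
While 3.5% of the post-interest balance exceeds $25.00, each month B ← (B·(1+r))·(1 − 0.035), i.e. B shrinks by the factor (1+r)·0.965 = 0.98317.
This holds for months 1–141. Entering month 142 the balance is $694.56; 3.5% of the post-interest balance is now below $25.00, so the flat $25.00 minimum applies from here.
From month 142 a fixed $25.00 at rate r clears $694.56 in 40 more payments. Total: 141 + 40 = 181 months.

181 months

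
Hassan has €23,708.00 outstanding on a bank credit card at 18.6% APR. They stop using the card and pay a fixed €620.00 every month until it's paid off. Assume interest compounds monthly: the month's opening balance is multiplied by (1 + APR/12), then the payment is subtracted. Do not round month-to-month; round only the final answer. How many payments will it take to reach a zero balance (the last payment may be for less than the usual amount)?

Monthly rate r = 18.6%/12 = 1.55% = 0.0155.
Recurrence: B ← B·(1+r) − €620.00.
Month 1: interest €367.47; balance after payment €23,455.47.
Month 2: interest €363.56; balance after payment €23,199.03.
Closed form: n = −ln(1 − rB₀/P)/ln(1+r) = −ln(0.4073)/ln(1.0155) ≈ 58.397, so the balance reaches zero during payment 59.

59 months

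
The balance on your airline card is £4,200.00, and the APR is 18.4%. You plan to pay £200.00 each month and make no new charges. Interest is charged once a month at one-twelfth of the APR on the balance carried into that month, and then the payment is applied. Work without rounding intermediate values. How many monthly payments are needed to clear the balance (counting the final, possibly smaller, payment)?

Monthly rate r = 18.4%/12 = 1.53333% = 0.0153333.
Recurrence: B ← B·(1+r) − £200.00.
Month 1: interest £64.40; balance after payment £4,064.40.
Month 2: interest £62.32; balance after payment £3,926.72.
Closed form: n = −ln(1 − rB₀/P)/ln(1+r) = −ln(0.678)/ln(1.01533) ≈ 25.538, so the balance reaches zero during payment 26.

26 payments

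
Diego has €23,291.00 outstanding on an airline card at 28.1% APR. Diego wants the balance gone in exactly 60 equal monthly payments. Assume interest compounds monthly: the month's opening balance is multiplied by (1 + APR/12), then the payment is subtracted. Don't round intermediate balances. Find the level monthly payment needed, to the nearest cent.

Monthly rate r = 28.1%/12 = 2.34167% = 0.0234167.
Level-payment amortization: P = B₀·r / (1 − (1+r)^(−n)) = 23291.00·0.0234167 / (1 − 1.02342^(−60)).
Denominator 1 − (1+r)^(−60) = 0.750626167.
P = 545.398 / 0.750626167 ≈ 726.59.

€726.59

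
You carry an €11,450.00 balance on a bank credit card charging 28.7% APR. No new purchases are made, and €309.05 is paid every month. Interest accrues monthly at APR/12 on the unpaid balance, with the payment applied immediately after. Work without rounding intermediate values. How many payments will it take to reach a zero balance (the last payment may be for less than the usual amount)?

92 months

Monthly rate r = 28.7%/12 = 2.39167% = 0.0239167.
Recurrence: B ← B·(1+r) − €309.05.
Month 1: interest €273.85; balance after payment €11,414.80.
Month 2: interest €273.00; balance after payment €11,378.75.
Closed form: n = −ln(1 − rB₀/P)/ln(1+r) = −ln(0.11391)/ln(1.02392) ≈ 91.911, so the balance reaches zero during payment 92.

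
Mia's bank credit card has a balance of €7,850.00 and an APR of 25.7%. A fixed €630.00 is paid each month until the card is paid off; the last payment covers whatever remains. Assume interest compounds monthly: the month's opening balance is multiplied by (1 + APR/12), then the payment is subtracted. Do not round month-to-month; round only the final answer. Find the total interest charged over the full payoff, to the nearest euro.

Monthly rate r = 25.7%/12 = 2.14167% = 0.0214167.
Payoff takes n = ⌈−ln(1 − rB₀/P)/ln(1+r)⌉ = ⌈14.649⌉ = 15 payments; the last is €410.27.
Total paid = 14·€630.00 + €410.27 = €9,230.27.
Total interest = total paid − principal = €9,230.27 − €7,850.00 = €1,380.27.

€1,380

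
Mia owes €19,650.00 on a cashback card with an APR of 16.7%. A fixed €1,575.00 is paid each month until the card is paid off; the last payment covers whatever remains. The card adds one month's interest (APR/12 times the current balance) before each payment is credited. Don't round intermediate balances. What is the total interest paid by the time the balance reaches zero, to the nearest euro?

€2,085

Monthly rate r = 16.7%/12 = 1.39167% = 0.0139167.
Payoff takes n = ⌈−ln(1 − rB₀/P)/ln(1+r)⌉ = ⌈13.799⌉ = 14 payments; the last is €1,259.82.
Total paid = 13·€1,575.00 + €1,259.82 = €21,734.82.
Total interest = total paid − principal = €21,734.82 − €19,650.00 = €2,084.82.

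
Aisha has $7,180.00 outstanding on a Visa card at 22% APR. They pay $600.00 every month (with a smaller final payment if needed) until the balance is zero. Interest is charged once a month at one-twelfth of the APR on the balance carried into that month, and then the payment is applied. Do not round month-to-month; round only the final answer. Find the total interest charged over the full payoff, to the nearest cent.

$1,001.18

Monthly rate r = 22%/12 = 1.83333% = 0.0183333.
Payoff takes n = ⌈−ln(1 − rB₀/P)/ln(1+r)⌉ = ⌈13.633⌉ = 14 payments; the last is $381.18.
Total paid = 13·$600.00 + $381.18 = $8,181.18.
Total interest = total paid − principal = $8,181.18 − $7,180.00 = $1,001.18.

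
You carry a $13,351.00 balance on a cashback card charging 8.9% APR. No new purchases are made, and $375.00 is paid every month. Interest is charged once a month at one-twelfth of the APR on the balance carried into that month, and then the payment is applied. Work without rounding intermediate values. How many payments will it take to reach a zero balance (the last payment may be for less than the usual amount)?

42 payments

Monthly rate r = 8.9%/12 = 0.741667% = 0.00741667.
Recurrence: B ← B·(1+r) − $375.00.
Month 1: interest $99.02; balance after payment $13,075.02.
Month 2: interest $96.97; balance after payment $12,796.99.
Closed form: n = −ln(1 − rB₀/P)/ln(1+r) = −ln(0.73595)/ln(1.00742) ≈ 41.492, so the balance reaches zero during payment 42.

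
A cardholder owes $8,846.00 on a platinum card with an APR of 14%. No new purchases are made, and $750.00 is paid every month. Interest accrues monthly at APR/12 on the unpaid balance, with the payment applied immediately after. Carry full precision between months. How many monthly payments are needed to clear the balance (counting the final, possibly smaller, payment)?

Monthly rate r = 14%/12 = 1.16667% = 0.0116667.
Recurrence: B ← B·(1+r) − $750.00.
Month 1: interest $103.20; balance after payment $8,199.20.
Month 2: interest $95.66; balance after payment $7,544.86.
Closed form: n = −ln(1 − rB₀/P)/ln(1+r) = −ln(0.8624)/ln(1.01167) ≈ 12.763, so the balance reaches zero during payment 13.

13 payments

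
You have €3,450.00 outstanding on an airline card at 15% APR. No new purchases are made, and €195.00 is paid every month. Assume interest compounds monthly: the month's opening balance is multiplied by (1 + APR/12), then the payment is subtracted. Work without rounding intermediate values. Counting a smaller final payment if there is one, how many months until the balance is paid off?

Monthly rate r = 15%/12 = 1.25% = 0.0125.
Recurrence: B ← B·(1+r) − €195.00.
Month 1: interest €43.12; balance after payment €3,298.12.
Month 2: interest €41.23; balance after payment €3,144.35.
Closed form: n = −ln(1 − rB₀/P)/ln(1+r) = −ln(0.77885)/ln(1.0125) ≈ 20.120, so the balance reaches zero during payment 21.

21 months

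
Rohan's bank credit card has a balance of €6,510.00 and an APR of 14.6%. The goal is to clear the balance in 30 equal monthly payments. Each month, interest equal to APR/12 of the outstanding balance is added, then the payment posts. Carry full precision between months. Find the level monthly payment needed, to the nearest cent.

Monthly rate r = 14.6%/12 = 1.21667% = 0.0121667.
Level-payment amortization: P = B₀·r / (1 − (1+r)^(−n)) = 6510.00·0.0121667 / (1 − 1.01217^(−30)).
Denominator 1 − (1+r)^(−30) = 0.304272648.
P = 79.205 / 0.304272648 ≈ 260.31.

€260.31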